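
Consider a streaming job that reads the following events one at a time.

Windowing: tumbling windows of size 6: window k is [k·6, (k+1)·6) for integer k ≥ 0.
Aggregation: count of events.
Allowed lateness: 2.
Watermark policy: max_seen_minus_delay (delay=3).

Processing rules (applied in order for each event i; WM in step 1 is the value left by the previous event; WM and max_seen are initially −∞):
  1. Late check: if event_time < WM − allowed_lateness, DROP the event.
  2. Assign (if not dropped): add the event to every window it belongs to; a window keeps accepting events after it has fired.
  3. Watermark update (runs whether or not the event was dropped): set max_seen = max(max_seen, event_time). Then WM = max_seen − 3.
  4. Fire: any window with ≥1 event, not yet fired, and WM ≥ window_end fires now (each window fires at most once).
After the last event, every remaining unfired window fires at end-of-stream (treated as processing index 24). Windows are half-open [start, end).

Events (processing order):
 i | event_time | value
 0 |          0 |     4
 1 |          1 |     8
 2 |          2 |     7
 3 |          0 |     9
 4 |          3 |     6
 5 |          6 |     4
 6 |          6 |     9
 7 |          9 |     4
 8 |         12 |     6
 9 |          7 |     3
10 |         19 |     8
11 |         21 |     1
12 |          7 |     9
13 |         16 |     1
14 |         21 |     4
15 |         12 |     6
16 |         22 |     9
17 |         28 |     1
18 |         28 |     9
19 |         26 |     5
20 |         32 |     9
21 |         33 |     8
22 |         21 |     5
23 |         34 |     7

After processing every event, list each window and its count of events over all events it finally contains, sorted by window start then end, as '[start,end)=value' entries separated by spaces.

i=0 t=0 v=4: → [0,6); WM=-3
i=1 t=1 v=8: → [0,6); WM=-2
i=2 t=2 v=7: → [0,6); WM=-1
i=3 t=0 v=9: → [0,6); WM=-1
i=4 t=3 v=6: → [0,6); WM=0
i=5 t=6 v=4: → [6,12); WM=3
i=6 t=6 v=9: → [6,12); WM=3
i=7 t=9 v=4: → [6,12); WM=6; [0,6) fires=5
i=8 t=12 v=6: → [12,18); WM=9
i=9 t=7 v=3: → [6,12); WM=9
i=10 t=19 v=8: → [18,24); WM=16; [6,12) fires=4
i=11 t=21 v=1: → [18,24); WM=18; [12,18) fires=1
i=12 t=7 v=9: DROP (t<18-2); WM=18
i=13 t=16 v=1: → [12,18); WM=18
i=14 t=21 v=4: → [18,24); WM=18
i=15 t=12 v=6: DROP (t<18-2); WM=18
i=16 t=22 v=9: → [18,24); WM=19
i=17 t=28 v=1: → [24,30); WM=25; [18,24) fires=4
i=18 t=28 v=9: → [24,30); WM=25
i=19 t=26 v=5: → [24,30); WM=25
i=20 t=32 v=9: → [30,36); WM=29
i=21 t=33 v=8: → [30,36); WM=30; [24,30) fires=3
i=22 t=21 v=5: DROP (t<30-2); WM=30
i=23 t=34 v=7: → [30,36); WM=31

[0,6)=5 [6,12)=4 [12,18)=2 [18,24)=4 [24,30)=3 [30,36)=3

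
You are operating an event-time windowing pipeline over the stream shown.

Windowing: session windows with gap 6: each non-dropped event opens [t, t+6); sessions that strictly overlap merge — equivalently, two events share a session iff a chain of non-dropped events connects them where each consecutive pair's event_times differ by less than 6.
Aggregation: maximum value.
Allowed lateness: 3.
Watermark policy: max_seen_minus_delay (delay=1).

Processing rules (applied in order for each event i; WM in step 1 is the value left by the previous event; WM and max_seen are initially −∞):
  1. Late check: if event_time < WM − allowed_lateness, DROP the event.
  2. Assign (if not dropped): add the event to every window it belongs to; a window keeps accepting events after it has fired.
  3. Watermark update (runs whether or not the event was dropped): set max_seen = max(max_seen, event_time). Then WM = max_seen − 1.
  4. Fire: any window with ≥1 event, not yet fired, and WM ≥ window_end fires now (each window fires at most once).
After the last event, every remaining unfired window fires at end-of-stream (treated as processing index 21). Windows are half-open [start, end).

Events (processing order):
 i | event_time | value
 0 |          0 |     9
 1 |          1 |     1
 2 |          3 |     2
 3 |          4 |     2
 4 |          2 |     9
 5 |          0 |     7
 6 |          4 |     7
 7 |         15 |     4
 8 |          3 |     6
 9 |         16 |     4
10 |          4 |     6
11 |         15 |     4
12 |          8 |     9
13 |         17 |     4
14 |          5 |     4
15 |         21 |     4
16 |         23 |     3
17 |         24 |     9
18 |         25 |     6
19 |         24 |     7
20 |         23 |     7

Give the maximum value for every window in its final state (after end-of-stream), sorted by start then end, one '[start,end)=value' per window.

i=0 t=0 v=9: → [0,6); WM=-1
i=1 t=1 v=1: → [0,7); WM=0
i=2 t=3 v=2: → [0,9); WM=2
i=3 t=4 v=2: → [0,10); WM=3
i=4 t=2 v=9: → [0,10); WM=3
i=5 t=0 v=7: → [0,10); WM=3
i=6 t=4 v=7: → [0,10); WM=3
i=7 t=15 v=4: → [15,21); WM=14
i=8 t=3 v=6: DROP (t<14-3); WM=14
i=9 t=16 v=4: → [15,22); WM=15
i=10 t=4 v=6: DROP (t<15-3); WM=15
i=11 t=15 v=4: → [15,22); WM=15
i=12 t=8 v=9: DROP (t<15-3); WM=15
i=13 t=17 v=4: → [15,23); WM=16
i=14 t=5 v=4: DROP (t<16-3); WM=16
i=15 t=21 v=4: → [15,27); WM=20
i=16 t=23 v=3: → [15,29); WM=22
i=17 t=24 v=9: → [15,30); WM=23
i=18 t=25 v=6: → [15,31); WM=24
i=19 t=24 v=7: → [15,31); WM=24
i=20 t=23 v=7: → [15,31); WM=24

[0,10)=9 [15,31)=9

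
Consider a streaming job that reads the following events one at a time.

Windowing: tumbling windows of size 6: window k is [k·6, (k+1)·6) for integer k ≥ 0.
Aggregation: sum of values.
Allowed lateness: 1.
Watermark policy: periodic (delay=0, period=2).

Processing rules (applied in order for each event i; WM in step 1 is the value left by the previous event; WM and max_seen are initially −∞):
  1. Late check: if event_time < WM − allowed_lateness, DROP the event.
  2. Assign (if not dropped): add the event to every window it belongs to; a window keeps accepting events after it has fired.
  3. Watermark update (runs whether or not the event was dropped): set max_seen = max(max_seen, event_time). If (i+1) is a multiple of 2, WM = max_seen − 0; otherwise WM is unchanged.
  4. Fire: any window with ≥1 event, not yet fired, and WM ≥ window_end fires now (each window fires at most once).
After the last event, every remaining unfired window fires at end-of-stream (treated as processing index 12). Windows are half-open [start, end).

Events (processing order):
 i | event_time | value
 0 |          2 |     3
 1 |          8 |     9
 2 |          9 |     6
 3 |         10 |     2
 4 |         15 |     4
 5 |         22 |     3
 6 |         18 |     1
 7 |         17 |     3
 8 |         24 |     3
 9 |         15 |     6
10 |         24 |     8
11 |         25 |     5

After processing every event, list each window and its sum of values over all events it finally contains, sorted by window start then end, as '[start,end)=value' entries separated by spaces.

[0,6)=3 [6,12)=17 [12,18)=4 [18,24)=3 [24,30)=16

i=0 t=2 v=3: → [0,6); WM=−∞
i=1 t=8 v=9: → [6,12); WM=8; [0,6) fires=3
i=2 t=9 v=6: → [6,12); WM=8
i=3 t=10 v=2: → [6,12); WM=10
i=4 t=15 v=4: → [12,18); WM=10
i=5 t=22 v=3: → [18,24); WM=22; [6,12) fires=17 [12,18) fires=4
i=6 t=18 v=1: DROP (t<22-1); WM=22
i=7 t=17 v=3: DROP (t<22-1); WM=22
i=8 t=24 v=3: → [24,30); WM=22
i=9 t=15 v=6: DROP (t<22-1); WM=24; [18,24) fires=3
i=10 t=24 v=8: → [24,30); WM=24
i=11 t=25 v=5: → [24,30); WM=25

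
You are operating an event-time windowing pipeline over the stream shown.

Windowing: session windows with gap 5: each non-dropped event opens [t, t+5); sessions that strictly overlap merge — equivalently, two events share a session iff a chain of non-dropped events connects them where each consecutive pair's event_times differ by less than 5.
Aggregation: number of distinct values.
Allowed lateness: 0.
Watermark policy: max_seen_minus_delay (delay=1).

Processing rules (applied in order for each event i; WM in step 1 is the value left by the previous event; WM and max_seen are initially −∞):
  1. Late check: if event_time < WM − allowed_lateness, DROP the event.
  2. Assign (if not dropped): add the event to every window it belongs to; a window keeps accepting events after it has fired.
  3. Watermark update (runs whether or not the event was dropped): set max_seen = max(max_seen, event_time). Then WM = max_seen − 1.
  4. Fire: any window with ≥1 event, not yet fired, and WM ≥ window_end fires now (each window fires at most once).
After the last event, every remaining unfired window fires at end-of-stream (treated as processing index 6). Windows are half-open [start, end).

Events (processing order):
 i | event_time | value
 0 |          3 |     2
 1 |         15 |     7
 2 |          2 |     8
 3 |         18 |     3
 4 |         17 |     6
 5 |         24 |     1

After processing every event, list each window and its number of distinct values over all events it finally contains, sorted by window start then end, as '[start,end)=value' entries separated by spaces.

[3,8)=1 [15,23)=3 [24,29)=1

i=0 t=3 v=2: → [3,8); WM=2
i=1 t=15 v=7: → [15,20); WM=14
i=2 t=2 v=8: DROP (t<14-0); WM=14
i=3 t=18 v=3: → [15,23); WM=17
i=4 t=17 v=6: → [15,23); WM=17
i=5 t=24 v=1: → [24,29); WM=23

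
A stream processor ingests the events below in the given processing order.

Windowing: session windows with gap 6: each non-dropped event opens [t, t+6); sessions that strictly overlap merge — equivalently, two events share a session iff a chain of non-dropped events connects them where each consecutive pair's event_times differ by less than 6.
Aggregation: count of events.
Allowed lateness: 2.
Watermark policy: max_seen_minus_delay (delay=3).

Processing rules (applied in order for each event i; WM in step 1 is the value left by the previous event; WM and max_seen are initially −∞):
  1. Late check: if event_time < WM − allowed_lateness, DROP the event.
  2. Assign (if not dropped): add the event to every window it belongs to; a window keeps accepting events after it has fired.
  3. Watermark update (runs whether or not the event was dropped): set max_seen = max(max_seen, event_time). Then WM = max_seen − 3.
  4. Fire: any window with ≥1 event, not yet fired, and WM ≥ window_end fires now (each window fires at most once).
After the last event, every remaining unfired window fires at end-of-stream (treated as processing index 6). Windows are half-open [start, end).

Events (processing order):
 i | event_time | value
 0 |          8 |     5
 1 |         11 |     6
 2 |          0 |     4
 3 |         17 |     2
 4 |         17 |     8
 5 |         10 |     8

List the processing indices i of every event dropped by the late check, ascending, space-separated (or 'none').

2 5

i=0 t=8 v=5: → [8,14); WM=5
i=1 t=11 v=6: → [8,17); WM=8
i=2 t=0 v=4: DROP (t<8-2); WM=8
i=3 t=17 v=2: → [17,23); WM=14
i=4 t=17 v=8: → [17,23); WM=14
i=5 t=10 v=8: DROP (t<14-2); WM=14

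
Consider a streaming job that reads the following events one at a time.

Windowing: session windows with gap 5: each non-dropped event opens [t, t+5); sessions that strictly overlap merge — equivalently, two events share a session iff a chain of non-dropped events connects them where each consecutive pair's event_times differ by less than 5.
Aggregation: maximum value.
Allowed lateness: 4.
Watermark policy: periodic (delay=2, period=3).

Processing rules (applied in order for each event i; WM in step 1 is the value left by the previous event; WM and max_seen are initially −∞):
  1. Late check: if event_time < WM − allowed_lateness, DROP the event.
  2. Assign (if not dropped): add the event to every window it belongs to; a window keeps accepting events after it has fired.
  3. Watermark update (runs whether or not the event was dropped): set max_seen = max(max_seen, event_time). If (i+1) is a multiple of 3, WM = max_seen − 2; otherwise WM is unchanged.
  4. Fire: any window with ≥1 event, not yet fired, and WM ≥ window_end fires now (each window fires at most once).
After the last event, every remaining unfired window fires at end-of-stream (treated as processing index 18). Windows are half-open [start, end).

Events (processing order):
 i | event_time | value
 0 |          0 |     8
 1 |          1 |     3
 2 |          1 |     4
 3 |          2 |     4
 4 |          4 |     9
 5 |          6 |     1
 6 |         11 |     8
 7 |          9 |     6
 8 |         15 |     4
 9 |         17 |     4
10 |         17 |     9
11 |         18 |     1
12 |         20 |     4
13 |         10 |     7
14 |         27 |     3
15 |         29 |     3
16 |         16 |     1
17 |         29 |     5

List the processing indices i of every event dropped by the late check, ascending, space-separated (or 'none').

i=0 t=0 v=8: → [0,5); WM=−∞
i=1 t=1 v=3: → [0,6); WM=−∞
i=2 t=1 v=4: → [0,6); WM=-1
i=3 t=2 v=4: → [0,7); WM=-1
i=4 t=4 v=9: → [0,9); WM=-1
i=5 t=6 v=1: → [0,11); WM=4
i=6 t=11 v=8: → [11,16); WM=4
i=7 t=9 v=6: → [0,16); WM=4
i=8 t=15 v=4: → [0,20); WM=13
i=9 t=17 v=4: → [0,22); WM=13
i=10 t=17 v=9: → [0,22); WM=13
i=11 t=18 v=1: → [0,23); WM=16
i=12 t=20 v=4: → [0,25); WM=16
i=13 t=10 v=7: DROP (t<16-4); WM=16
i=14 t=27 v=3: → [27,32); WM=25
i=15 t=29 v=3: → [27,34); WM=25
i=16 t=16 v=1: DROP (t<25-4); WM=25
i=17 t=29 v=5: → [27,34); WM=27

13 16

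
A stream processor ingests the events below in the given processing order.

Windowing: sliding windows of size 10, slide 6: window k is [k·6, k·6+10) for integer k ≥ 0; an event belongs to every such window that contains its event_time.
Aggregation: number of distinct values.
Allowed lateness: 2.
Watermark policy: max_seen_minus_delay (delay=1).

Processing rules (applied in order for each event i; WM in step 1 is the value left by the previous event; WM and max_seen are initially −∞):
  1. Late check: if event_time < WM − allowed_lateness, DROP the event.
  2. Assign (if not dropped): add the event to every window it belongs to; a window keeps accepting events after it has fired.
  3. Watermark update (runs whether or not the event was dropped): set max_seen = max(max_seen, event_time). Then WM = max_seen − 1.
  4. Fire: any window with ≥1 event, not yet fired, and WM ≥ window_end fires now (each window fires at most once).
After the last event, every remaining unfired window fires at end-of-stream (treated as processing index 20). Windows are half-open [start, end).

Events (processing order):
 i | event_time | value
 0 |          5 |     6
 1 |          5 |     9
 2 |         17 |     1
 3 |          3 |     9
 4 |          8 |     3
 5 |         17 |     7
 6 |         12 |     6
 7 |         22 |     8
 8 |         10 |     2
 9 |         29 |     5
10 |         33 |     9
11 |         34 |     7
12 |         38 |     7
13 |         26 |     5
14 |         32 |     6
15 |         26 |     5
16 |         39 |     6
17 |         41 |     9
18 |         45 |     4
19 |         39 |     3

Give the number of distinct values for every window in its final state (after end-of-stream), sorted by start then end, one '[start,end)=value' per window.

i=0 t=5 v=6: → [0,10); WM=4
i=1 t=5 v=9: → [0,10); WM=4
i=2 t=17 v=1: → [12,22); WM=16; [0,10) fires=2
i=3 t=3 v=9: DROP (t<16-2); WM=16
i=4 t=8 v=3: DROP (t<16-2); WM=16
i=5 t=17 v=7: → [12,22); WM=16
i=6 t=12 v=6: DROP (t<16-2); WM=16
i=7 t=22 v=8: → [18,28); WM=21
i=8 t=10 v=2: DROP (t<21-2); WM=21
i=9 t=29 v=5: → [24,34); WM=28; [12,22) fires=2 [18,28) fires=1
i=10 t=33 v=9: → [30,40),[24,34); WM=32
i=11 t=34 v=7: → [30,40); WM=33
i=12 t=38 v=7: → [36,46),[30,40); WM=37; [24,34) fires=2
i=13 t=26 v=5: DROP (t<37-2); WM=37
i=14 t=32 v=6: DROP (t<37-2); WM=37
i=15 t=26 v=5: DROP (t<37-2); WM=37
i=16 t=39 v=6: → [36,46),[30,40); WM=38
i=17 t=41 v=9: → [36,46); WM=40; [30,40) fires=3
i=18 t=45 v=4: → [42,52),[36,46); WM=44
i=19 t=39 v=3: DROP (t<44-2); WM=44

[0,10)=2 [12,22)=2 [18,28)=1 [24,34)=2 [30,40)=3 [36,46)=4 [42,52)=1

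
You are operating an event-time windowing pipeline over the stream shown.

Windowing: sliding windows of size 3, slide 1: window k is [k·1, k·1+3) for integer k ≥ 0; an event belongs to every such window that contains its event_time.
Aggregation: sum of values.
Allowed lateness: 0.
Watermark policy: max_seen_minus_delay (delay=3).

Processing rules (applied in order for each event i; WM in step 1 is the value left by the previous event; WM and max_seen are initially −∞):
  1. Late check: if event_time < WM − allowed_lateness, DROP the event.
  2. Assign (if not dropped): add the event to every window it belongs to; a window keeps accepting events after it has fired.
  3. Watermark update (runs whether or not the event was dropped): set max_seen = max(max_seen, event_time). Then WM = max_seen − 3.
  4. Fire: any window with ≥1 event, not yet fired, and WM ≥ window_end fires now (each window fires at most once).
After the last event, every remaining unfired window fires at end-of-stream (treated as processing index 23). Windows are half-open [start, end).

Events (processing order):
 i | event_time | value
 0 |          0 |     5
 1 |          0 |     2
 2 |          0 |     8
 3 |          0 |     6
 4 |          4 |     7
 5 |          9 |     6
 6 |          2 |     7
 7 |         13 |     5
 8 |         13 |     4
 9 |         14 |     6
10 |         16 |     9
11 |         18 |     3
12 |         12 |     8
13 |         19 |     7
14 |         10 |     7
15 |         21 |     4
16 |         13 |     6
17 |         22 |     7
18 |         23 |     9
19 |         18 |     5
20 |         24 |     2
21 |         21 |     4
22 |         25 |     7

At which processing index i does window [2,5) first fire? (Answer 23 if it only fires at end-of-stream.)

5

i=0 t=0 v=5: → [0,3); WM=-3
i=1 t=0 v=2: → [0,3); WM=-3
i=2 t=0 v=8: → [0,3); WM=-3
i=3 t=0 v=6: → [0,3); WM=-3
i=4 t=4 v=7: → [4,7),[3,6),[2,5); WM=1
i=5 t=9 v=6: → [9,12),[8,11),[7,10); WM=6; [0,3) fires=21 [2,5) fires=7 [3,6) fires=7
i=6 t=2 v=7: DROP (t<6-0); WM=6
i=7 t=13 v=5: → [13,16),[12,15),[11,14); WM=10; [4,7) fires=7 [7,10) fires=6
i=8 t=13 v=4: → [13,16),[12,15),[11,14); WM=10
i=9 t=14 v=6: → [14,17),[13,16),[12,15); WM=11; [8,11) fires=6
i=10 t=16 v=9: → [16,19),[15,18),[14,17); WM=13; [9,12) fires=6
i=11 t=18 v=3: → [18,21),[17,20),[16,19); WM=15; [11,14) fires=9 [12,15) fires=15
i=12 t=12 v=8: DROP (t<15-0); WM=15
i=13 t=19 v=7: → [19,22),[18,21),[17,20); WM=16; [13,16) fires=15
i=14 t=10 v=7: DROP (t<16-0); WM=16
i=15 t=21 v=4: → [21,24),[20,23),[19,22); WM=18; [14,17) fires=15 [15,18) fires=9
i=16 t=13 v=6: DROP (t<18-0); WM=18
i=17 t=22 v=7: → [22,25),[21,24),[20,23); WM=19; [16,19) fires=12
i=18 t=23 v=9: → [23,26),[22,25),[21,24); WM=20; [17,20) fires=10
i=19 t=18 v=5: DROP (t<20-0); WM=20
i=20 t=24 v=2: → [24,27),[23,26),[22,25); WM=21; [18,21) fires=10
i=21 t=21 v=4: → [21,24),[20,23),[19,22); WM=21
i=22 t=25 v=7: → [25,28),[24,27),[23,26); WM=22; [19,22) fires=15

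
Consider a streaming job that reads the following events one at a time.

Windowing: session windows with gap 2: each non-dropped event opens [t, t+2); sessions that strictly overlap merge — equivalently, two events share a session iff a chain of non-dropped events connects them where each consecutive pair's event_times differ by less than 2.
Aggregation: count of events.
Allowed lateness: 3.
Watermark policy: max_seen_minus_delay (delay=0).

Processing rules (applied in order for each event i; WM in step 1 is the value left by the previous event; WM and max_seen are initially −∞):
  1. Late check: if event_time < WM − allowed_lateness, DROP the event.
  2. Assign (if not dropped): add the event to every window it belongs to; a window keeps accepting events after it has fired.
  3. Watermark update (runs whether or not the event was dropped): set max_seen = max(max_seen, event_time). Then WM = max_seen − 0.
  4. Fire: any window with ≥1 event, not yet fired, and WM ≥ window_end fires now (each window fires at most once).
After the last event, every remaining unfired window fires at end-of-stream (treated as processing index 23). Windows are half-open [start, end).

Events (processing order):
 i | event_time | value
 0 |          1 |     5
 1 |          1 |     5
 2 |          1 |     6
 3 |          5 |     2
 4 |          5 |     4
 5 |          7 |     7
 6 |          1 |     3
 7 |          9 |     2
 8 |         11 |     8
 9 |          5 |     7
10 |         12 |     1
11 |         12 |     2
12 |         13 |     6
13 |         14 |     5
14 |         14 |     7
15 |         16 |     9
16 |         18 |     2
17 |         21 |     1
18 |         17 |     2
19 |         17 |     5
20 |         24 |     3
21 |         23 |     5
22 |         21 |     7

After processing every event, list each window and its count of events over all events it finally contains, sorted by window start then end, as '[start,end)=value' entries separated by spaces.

[1,3)=3 [5,7)=2 [7,9)=1 [9,11)=1 [11,16)=6 [16,18)=1 [18,20)=1 [21,23)=2 [23,26)=2

i=0 t=1 v=5: → [1,3); WM=1
i=1 t=1 v=5: → [1,3); WM=1
i=2 t=1 v=6: → [1,3); WM=1
i=3 t=5 v=2: → [5,7); WM=5
i=4 t=5 v=4: → [5,7); WM=5
i=5 t=7 v=7: → [7,9); WM=7
i=6 t=1 v=3: DROP (t<7-3); WM=7
i=7 t=9 v=2: → [9,11); WM=9
i=8 t=11 v=8: → [11,13); WM=11
i=9 t=5 v=7: DROP (t<11-3); WM=11
i=10 t=12 v=1: → [11,14); WM=12
i=11 t=12 v=2: → [11,14); WM=12
i=12 t=13 v=6: → [11,15); WM=13
i=13 t=14 v=5: → [11,16); WM=14
i=14 t=14 v=7: → [11,16); WM=14
i=15 t=16 v=9: → [16,18); WM=16
i=16 t=18 v=2: → [18,20); WM=18
i=17 t=21 v=1: → [21,23); WM=21
i=18 t=17 v=2: DROP (t<21-3); WM=21
i=19 t=17 v=5: DROP (t<21-3); WM=21
i=20 t=24 v=3: → [24,26); WM=24
i=21 t=23 v=5: → [23,26); WM=24
i=22 t=21 v=7: → [21,23); WM=24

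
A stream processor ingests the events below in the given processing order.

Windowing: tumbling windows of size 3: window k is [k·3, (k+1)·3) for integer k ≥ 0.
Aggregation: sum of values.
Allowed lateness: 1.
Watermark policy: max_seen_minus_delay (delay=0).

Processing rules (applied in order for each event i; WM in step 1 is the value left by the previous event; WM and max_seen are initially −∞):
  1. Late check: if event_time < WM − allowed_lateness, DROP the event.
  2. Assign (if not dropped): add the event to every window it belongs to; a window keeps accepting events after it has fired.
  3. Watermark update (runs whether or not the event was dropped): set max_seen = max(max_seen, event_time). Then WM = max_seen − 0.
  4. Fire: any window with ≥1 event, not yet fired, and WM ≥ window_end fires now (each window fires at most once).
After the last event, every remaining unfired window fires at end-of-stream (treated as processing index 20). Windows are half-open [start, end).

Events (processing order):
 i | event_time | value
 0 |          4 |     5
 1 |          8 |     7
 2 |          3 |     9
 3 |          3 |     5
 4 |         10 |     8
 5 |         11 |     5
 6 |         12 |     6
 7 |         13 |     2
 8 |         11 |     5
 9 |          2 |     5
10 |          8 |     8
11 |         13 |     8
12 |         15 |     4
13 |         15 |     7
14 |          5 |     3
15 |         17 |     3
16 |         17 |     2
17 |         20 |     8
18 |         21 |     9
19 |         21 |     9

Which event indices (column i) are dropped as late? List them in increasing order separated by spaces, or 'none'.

i=0 t=4 v=5: → [3,6); WM=4
i=1 t=8 v=7: → [6,9); WM=8; [3,6) fires=5
i=2 t=3 v=9: DROP (t<8-1); WM=8
i=3 t=3 v=5: DROP (t<8-1); WM=8
i=4 t=10 v=8: → [9,12); WM=10; [6,9) fires=7
i=5 t=11 v=5: → [9,12); WM=11
i=6 t=12 v=6: → [12,15); WM=12; [9,12) fires=13
i=7 t=13 v=2: → [12,15); WM=13
i=8 t=11 v=5: DROP (t<13-1); WM=13
i=9 t=2 v=5: DROP (t<13-1); WM=13
i=10 t=8 v=8: DROP (t<13-1); WM=13
i=11 t=13 v=8: → [12,15); WM=13
i=12 t=15 v=4: → [15,18); WM=15; [12,15) fires=16
i=13 t=15 v=7: → [15,18); WM=15
i=14 t=5 v=3: DROP (t<15-1); WM=15
i=15 t=17 v=3: → [15,18); WM=17
i=16 t=17 v=2: → [15,18); WM=17
i=17 t=20 v=8: → [18,21); WM=20; [15,18) fires=16
i=18 t=21 v=9: → [21,24); WM=21; [18,21) fires=8
i=19 t=21 v=9: → [21,24); WM=21

2 3 8 9 10 14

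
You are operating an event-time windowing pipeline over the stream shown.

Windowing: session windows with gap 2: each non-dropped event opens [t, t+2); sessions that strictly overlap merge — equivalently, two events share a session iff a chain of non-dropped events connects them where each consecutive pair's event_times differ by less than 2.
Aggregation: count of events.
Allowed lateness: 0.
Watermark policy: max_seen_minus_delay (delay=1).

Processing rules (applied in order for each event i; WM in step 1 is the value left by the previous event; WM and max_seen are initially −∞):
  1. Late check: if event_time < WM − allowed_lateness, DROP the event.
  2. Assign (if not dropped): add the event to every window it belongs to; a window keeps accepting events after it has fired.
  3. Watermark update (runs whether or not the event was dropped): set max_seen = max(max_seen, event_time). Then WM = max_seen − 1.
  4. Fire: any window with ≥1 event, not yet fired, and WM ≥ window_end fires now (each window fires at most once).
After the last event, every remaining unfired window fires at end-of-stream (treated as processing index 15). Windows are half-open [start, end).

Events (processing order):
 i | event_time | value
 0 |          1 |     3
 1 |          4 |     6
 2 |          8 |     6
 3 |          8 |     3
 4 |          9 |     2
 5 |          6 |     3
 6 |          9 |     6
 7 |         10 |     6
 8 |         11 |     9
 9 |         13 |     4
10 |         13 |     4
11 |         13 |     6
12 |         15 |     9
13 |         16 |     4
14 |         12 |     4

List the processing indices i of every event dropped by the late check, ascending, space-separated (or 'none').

i=0 t=1 v=3: → [1,3); WM=0
i=1 t=4 v=6: → [4,6); WM=3
i=2 t=8 v=6: → [8,10); WM=7
i=3 t=8 v=3: → [8,10); WM=7
i=4 t=9 v=2: → [8,11); WM=8
i=5 t=6 v=3: DROP (t<8-0); WM=8
i=6 t=9 v=6: → [8,11); WM=8
i=7 t=10 v=6: → [8,12); WM=9
i=8 t=11 v=9: → [8,13); WM=10
i=9 t=13 v=4: → [13,15); WM=12
i=10 t=13 v=4: → [13,15); WM=12
i=11 t=13 v=6: → [13,15); WM=12
i=12 t=15 v=9: → [15,17); WM=14
i=13 t=16 v=4: → [15,18); WM=15
i=14 t=12 v=4: DROP (t<15-0); WM=15

5 14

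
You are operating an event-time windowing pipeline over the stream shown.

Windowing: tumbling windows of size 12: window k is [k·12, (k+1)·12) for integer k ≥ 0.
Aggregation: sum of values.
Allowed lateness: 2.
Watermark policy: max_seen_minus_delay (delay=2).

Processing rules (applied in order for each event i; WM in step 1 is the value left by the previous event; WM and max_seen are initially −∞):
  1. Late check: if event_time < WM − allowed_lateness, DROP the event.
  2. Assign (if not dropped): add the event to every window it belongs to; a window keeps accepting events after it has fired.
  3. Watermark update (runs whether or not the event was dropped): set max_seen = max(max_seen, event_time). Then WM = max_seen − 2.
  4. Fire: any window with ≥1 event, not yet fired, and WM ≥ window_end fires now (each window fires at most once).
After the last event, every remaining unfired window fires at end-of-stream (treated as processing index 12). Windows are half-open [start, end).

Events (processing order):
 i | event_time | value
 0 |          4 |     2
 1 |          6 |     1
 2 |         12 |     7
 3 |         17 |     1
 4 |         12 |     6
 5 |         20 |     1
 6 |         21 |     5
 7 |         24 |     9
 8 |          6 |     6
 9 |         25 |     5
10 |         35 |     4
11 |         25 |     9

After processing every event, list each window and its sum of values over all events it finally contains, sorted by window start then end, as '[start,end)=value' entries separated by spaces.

i=0 t=4 v=2: → [0,12); WM=2
i=1 t=6 v=1: → [0,12); WM=4
i=2 t=12 v=7: → [12,24); WM=10
i=3 t=17 v=1: → [12,24); WM=15; [0,12) fires=3
i=4 t=12 v=6: DROP (t<15-2); WM=15
i=5 t=20 v=1: → [12,24); WM=18
i=6 t=21 v=5: → [12,24); WM=19
i=7 t=24 v=9: → [24,36); WM=22
i=8 t=6 v=6: DROP (t<22-2); WM=22
i=9 t=25 v=5: → [24,36); WM=23
i=10 t=35 v=4: → [24,36); WM=33; [12,24) fires=14
i=11 t=25 v=9: DROP (t<33-2); WM=33

[0,12)=3 [12,24)=14 [24,36)=18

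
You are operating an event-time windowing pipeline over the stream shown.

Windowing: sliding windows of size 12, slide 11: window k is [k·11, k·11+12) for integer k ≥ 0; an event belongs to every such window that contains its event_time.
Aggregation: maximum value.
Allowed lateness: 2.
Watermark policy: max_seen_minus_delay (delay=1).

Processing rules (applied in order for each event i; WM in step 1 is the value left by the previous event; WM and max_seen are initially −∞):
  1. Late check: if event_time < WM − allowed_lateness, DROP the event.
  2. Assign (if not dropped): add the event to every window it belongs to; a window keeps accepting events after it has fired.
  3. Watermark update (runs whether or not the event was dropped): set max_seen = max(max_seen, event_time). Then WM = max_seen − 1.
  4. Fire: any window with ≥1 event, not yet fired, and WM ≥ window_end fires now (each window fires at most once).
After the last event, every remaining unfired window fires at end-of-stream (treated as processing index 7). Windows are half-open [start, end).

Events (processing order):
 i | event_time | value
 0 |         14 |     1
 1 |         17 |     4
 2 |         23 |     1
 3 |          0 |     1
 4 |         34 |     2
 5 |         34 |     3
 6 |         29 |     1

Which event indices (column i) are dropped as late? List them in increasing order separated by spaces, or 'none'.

3 6

i=0 t=14 v=1: → [11,23); WM=13
i=1 t=17 v=4: → [11,23); WM=16
i=2 t=23 v=1: → [22,34); WM=22
i=3 t=0 v=1: DROP (t<22-2); WM=22
i=4 t=34 v=2: → [33,45); WM=33; [11,23) fires=4
i=5 t=34 v=3: → [33,45); WM=33
i=6 t=29 v=1: DROP (t<33-2); WM=33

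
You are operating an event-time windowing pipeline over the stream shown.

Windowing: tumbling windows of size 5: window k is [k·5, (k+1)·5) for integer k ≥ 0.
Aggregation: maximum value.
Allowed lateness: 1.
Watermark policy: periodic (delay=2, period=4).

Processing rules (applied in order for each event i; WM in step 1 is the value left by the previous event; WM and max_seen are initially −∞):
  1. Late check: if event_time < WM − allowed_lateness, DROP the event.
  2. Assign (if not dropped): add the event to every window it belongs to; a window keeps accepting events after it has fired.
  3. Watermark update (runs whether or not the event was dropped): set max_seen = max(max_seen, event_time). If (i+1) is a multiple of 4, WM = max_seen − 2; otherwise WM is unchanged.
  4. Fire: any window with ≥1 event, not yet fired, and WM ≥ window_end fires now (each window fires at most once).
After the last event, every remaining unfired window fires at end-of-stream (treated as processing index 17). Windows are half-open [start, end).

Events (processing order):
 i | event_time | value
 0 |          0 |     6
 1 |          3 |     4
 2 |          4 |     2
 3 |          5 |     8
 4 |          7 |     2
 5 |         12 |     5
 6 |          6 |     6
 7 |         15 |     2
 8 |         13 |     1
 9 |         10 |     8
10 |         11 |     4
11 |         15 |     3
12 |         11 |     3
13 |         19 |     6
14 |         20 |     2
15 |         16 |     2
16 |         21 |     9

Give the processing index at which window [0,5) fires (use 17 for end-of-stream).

i=0 t=0 v=6: → [0,5); WM=−∞
i=1 t=3 v=4: → [0,5); WM=−∞
i=2 t=4 v=2: → [0,5); WM=−∞
i=3 t=5 v=8: → [5,10); WM=3
i=4 t=7 v=2: → [5,10); WM=3
i=5 t=12 v=5: → [10,15); WM=3
i=6 t=6 v=6: → [5,10); WM=3
i=7 t=15 v=2: → [15,20); WM=13; [0,5) fires=6 [5,10) fires=8
i=8 t=13 v=1: → [10,15); WM=13
i=9 t=10 v=8: DROP (t<13-1); WM=13
i=10 t=11 v=4: DROP (t<13-1); WM=13
i=11 t=15 v=3: → [15,20); WM=13
i=12 t=11 v=3: DROP (t<13-1); WM=13
i=13 t=19 v=6: → [15,20); WM=13
i=14 t=20 v=2: → [20,25); WM=13
i=15 t=16 v=2: → [15,20); WM=18; [10,15) fires=5
i=16 t=21 v=9: → [20,25); WM=18

7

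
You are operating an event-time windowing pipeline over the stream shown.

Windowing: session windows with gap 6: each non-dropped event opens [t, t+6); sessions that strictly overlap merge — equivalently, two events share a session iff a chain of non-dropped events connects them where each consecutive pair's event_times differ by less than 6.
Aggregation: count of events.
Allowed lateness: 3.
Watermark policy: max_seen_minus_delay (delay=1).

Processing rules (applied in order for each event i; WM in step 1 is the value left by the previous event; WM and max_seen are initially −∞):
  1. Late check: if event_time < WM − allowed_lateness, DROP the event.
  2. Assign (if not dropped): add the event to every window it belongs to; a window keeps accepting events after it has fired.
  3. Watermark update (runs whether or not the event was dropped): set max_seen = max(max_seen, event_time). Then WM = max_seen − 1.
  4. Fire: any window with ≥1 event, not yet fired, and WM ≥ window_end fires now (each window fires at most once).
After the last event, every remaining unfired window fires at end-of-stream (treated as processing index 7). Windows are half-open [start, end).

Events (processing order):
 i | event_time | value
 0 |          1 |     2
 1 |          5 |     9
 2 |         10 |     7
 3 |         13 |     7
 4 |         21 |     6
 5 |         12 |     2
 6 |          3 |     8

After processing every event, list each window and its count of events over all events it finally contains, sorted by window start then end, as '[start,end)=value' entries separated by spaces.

[1,19)=4 [21,27)=1

i=0 t=1 v=2: → [1,7); WM=0
i=1 t=5 v=9: → [1,11); WM=4
i=2 t=10 v=7: → [1,16); WM=9
i=3 t=13 v=7: → [1,19); WM=12
i=4 t=21 v=6: → [21,27); WM=20
i=5 t=12 v=2: DROP (t<20-3); WM=20
i=6 t=3 v=8: DROP (t<20-3); WM=20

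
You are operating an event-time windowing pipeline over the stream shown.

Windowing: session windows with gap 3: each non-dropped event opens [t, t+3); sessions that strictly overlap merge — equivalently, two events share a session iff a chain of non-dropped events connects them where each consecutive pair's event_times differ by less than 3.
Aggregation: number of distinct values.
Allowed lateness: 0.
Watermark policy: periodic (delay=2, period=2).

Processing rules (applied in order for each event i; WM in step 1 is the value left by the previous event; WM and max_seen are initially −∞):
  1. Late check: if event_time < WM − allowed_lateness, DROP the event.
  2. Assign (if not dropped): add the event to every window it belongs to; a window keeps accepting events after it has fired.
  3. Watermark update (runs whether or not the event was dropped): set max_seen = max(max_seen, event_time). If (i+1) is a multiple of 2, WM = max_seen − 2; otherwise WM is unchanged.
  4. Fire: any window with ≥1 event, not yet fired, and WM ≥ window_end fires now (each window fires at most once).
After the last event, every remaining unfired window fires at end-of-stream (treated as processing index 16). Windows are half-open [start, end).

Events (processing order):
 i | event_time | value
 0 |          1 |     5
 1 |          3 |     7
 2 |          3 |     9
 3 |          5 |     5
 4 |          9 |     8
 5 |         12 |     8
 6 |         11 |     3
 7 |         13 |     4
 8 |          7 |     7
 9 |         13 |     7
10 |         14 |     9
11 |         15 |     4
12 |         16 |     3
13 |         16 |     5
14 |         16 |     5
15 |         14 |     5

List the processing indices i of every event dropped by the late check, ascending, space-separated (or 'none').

8

i=0 t=1 v=5: → [1,4); WM=−∞
i=1 t=3 v=7: → [1,6); WM=1
i=2 t=3 v=9: → [1,6); WM=1
i=3 t=5 v=5: → [1,8); WM=3
i=4 t=9 v=8: → [9,12); WM=3
i=5 t=12 v=8: → [12,15); WM=10
i=6 t=11 v=3: → [9,15); WM=10
i=7 t=13 v=4: → [9,16); WM=11
i=8 t=7 v=7: DROP (t<11-0); WM=11
i=9 t=13 v=7: → [9,16); WM=11
i=10 t=14 v=9: → [9,17); WM=11
i=11 t=15 v=4: → [9,18); WM=13
i=12 t=16 v=3: → [9,19); WM=13
i=13 t=16 v=5: → [9,19); WM=14
i=14 t=16 v=5: → [9,19); WM=14
i=15 t=14 v=5: → [9,19); WM=14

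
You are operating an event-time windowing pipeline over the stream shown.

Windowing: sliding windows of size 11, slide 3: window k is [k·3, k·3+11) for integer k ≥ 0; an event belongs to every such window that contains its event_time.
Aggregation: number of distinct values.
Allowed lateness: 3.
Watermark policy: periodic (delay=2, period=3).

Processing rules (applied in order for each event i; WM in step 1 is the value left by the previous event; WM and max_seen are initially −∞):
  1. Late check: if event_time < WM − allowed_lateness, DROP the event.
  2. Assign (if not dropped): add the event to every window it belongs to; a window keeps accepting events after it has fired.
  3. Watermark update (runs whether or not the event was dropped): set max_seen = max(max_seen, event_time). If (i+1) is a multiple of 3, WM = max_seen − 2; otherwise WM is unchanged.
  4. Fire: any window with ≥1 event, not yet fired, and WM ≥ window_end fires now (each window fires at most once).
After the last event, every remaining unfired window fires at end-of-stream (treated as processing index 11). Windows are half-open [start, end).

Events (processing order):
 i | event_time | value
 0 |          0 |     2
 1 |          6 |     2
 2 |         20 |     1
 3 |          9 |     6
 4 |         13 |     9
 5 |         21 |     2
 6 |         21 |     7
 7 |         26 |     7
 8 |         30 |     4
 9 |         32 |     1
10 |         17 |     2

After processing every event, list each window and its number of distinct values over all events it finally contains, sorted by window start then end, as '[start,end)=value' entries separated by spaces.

i=0 t=0 v=2: → [0,11); WM=−∞
i=1 t=6 v=2: → [6,17),[3,14),[0,11); WM=−∞
i=2 t=20 v=1: → [18,29),[15,26),[12,23); WM=18; [0,11) fires=1 [3,14) fires=1 [6,17) fires=1
i=3 t=9 v=6: DROP (t<18-3); WM=18
i=4 t=13 v=9: DROP (t<18-3); WM=18
i=5 t=21 v=2: → [21,32),[18,29),[15,26),[12,23); WM=19
i=6 t=21 v=7: → [21,32),[18,29),[15,26),[12,23); WM=19
i=7 t=26 v=7: → [24,35),[21,32),[18,29); WM=19
i=8 t=30 v=4: → [30,41),[27,38),[24,35),[21,32); WM=28; [12,23) fires=3 [15,26) fires=3
i=9 t=32 v=1: → [30,41),[27,38),[24,35); WM=28
i=10 t=17 v=2: DROP (t<28-3); WM=28

[0,11)=1 [3,14)=1 [6,17)=1 [12,23)=3 [15,26)=3 [18,29)=3 [21,32)=3 [24,35)=3 [27,38)=2 [30,41)=2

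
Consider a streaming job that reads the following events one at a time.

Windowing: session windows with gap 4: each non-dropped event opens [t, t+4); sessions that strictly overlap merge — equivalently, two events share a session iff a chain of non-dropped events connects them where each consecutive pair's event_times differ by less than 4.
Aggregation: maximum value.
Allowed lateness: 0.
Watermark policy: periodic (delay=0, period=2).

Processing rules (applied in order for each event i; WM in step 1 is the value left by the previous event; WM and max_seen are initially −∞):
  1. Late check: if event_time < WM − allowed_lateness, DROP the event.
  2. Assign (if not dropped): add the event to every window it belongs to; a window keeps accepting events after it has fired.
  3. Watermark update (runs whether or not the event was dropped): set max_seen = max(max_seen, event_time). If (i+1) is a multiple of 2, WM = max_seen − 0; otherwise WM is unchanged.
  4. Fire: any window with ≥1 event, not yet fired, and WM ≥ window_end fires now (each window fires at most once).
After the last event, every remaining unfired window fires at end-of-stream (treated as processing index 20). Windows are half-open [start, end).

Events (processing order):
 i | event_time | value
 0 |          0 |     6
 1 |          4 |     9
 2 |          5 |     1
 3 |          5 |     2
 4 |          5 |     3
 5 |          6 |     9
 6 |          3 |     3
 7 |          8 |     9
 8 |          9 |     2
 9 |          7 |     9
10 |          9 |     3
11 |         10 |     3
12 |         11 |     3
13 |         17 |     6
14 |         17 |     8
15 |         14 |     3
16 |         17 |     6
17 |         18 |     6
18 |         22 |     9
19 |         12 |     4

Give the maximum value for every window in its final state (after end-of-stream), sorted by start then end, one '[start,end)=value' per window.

i=0 t=0 v=6: → [0,4); WM=−∞
i=1 t=4 v=9: → [4,8); WM=4
i=2 t=5 v=1: → [4,9); WM=4
i=3 t=5 v=2: → [4,9); WM=5
i=4 t=5 v=3: → [4,9); WM=5
i=5 t=6 v=9: → [4,10); WM=6
i=6 t=3 v=3: DROP (t<6-0); WM=6
i=7 t=8 v=9: → [4,12); WM=8
i=8 t=9 v=2: → [4,13); WM=8
i=9 t=7 v=9: DROP (t<8-0); WM=9
i=10 t=9 v=3: → [4,13); WM=9
i=11 t=10 v=3: → [4,14); WM=10
i=12 t=11 v=3: → [4,15); WM=10
i=13 t=17 v=6: → [17,21); WM=17
i=14 t=17 v=8: → [17,21); WM=17
i=15 t=14 v=3: DROP (t<17-0); WM=17
i=16 t=17 v=6: → [17,21); WM=17
i=17 t=18 v=6: → [17,22); WM=18
i=18 t=22 v=9: → [22,26); WM=18
i=19 t=12 v=4: DROP (t<18-0); WM=22

[0,4)=6 [4,15)=9 [17,22)=8 [22,26)=9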